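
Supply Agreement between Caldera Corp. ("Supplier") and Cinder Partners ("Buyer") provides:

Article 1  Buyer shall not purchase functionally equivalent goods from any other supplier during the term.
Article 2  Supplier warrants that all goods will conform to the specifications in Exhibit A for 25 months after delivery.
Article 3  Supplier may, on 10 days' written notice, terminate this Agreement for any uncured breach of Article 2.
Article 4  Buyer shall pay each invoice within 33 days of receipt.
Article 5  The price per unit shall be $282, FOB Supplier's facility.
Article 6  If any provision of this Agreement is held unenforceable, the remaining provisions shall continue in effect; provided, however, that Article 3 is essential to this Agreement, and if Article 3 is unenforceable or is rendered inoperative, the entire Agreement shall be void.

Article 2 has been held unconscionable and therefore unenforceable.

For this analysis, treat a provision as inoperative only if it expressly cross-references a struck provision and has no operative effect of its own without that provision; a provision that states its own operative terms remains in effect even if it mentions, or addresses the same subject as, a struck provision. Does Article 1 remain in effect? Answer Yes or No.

No

Article 2 is struck. Article 3 merely fixes the termination right for breach of Article 2; with Article 2 gone it has nothing to operate on and falls away. Article 6 makes Article 3 an essential term, and Article 3 has been rendered inoperative by the cascade; under Article 6, the entire Agreement is therefore void. No provision of the Agreement survives. Article 1 is among the inoperative provisions, so the answer is no.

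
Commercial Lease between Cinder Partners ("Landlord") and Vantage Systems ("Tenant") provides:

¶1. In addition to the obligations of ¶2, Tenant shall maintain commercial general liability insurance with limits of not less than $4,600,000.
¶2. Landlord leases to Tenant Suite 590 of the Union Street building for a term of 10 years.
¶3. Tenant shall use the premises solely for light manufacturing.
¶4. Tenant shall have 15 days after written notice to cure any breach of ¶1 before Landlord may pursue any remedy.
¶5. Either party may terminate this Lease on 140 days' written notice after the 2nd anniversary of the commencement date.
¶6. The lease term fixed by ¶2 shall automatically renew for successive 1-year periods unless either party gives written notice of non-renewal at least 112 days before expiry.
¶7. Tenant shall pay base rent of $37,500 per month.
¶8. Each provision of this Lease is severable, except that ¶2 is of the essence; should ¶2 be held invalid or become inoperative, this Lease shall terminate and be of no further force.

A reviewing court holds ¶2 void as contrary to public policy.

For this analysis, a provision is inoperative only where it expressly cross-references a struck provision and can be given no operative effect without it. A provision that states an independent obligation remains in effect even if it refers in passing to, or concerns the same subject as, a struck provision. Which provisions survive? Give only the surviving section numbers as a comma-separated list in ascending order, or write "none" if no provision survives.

¶2 is struck. ¶6 operates only by reference to ¶2, so it falls with ¶2. ¶8 makes ¶2 an essential term, and ¶2 is the provision held invalid; under ¶8, the entire Lease is therefore void. No provision of the Lease survives.

none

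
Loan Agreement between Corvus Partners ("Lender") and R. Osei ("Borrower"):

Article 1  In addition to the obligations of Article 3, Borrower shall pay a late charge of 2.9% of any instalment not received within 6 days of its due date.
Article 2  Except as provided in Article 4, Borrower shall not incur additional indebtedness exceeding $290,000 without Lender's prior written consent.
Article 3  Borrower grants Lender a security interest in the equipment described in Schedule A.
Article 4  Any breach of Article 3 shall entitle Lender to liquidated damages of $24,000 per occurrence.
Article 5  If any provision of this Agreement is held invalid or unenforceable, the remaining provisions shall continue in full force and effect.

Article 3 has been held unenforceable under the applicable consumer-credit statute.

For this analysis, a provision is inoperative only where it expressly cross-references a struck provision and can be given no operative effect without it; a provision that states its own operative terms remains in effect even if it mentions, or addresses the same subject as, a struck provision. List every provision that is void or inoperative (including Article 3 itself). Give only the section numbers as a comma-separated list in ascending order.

Article 3 is struck. The whole of Article 4 is the liquidated-damages amount, defined by reference to Article 3, so Article 4 cannot stand once Article 3 is removed. Although Article 2 refers to Article 4, its operative terms do not depend on Article 4, so it remains in effect. Although Article 1 refers to Article 3, its operative terms do not depend on Article 3, so it remains in effect. Under the severability clause in Article 5, the remaining provisions continue in force. The provisions still in force are Article 1, Article 2, and Article 5.

3, 4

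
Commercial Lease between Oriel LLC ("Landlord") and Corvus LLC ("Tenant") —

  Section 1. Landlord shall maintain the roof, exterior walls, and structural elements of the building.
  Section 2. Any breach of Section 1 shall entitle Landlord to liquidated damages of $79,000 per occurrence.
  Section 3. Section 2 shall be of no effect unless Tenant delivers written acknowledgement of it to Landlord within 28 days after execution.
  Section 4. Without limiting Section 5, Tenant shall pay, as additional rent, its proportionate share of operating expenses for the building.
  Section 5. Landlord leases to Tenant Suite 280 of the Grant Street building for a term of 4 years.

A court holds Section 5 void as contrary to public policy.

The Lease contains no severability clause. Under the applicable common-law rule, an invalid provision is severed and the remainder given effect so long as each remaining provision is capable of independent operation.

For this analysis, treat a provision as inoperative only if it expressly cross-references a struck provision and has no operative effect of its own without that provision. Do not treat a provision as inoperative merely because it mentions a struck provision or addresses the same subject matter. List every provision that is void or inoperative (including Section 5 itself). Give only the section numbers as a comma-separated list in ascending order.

Section 5 is struck. Section 4 mentions Section 5 but its own obligation stands independently of Section 5, so Section 4 is not affected. No other provision's operative terms depend on Section 5. With no severability clause, the stated default rule severs what cannot stand and enforces each remaining provision that can operate on its own. Section 1, Section 2, Section 3, and Section 4 remain in effect.

5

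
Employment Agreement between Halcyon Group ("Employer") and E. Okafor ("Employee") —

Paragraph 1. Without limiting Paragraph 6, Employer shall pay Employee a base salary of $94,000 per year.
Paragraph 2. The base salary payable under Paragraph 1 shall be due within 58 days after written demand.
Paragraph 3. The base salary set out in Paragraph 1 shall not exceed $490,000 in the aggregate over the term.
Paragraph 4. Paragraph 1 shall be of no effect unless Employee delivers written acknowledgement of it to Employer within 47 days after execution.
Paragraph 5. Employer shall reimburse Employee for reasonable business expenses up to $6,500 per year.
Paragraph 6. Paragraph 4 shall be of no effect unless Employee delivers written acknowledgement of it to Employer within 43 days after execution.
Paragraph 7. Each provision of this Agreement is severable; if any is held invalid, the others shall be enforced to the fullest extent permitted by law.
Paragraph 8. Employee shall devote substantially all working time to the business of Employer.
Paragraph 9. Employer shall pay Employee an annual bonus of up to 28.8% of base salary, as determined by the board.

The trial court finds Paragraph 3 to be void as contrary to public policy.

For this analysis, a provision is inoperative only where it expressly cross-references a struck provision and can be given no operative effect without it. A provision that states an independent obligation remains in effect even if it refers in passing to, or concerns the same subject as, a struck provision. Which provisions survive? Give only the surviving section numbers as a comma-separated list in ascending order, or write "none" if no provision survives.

1, 2, 4, 5, 6, 7, 8, 9

Paragraph 3 is struck. Nothing else in the Agreement is defined by reference to Paragraph 3. Under the severability clause in Paragraph 7, the remaining provisions continue in force. Paragraph 1, Paragraph 2, Paragraph 4, Paragraph 5, Paragraph 6, Paragraph 7, Paragraph 8, and Paragraph 9 remain in effect.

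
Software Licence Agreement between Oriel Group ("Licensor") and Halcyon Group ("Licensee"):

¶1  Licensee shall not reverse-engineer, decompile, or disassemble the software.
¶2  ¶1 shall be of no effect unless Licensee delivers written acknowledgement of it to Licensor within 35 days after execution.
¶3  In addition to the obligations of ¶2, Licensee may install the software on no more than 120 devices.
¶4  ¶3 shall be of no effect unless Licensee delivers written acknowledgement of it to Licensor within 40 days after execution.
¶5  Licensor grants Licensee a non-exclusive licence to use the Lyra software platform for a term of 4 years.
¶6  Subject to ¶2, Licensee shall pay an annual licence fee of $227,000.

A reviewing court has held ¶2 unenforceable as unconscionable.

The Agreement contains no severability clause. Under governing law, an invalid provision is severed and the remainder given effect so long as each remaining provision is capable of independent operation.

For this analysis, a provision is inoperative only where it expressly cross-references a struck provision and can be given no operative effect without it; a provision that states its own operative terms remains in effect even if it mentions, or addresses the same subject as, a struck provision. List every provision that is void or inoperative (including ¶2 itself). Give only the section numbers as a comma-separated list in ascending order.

2

¶2 is struck. ¶6 mentions ¶2 but its own obligation stands independently of ¶2, so ¶6 is not affected. Although ¶3 refers to ¶2, its operative terms do not depend on ¶2, so it remains in effect. Nothing else in the Agreement is defined by reference to ¶2. With no severability clause, the stated default rule severs what cannot stand and enforces each remaining provision that can operate on its own. The provisions still in force are ¶1, ¶3, ¶4, ¶5, and ¶6.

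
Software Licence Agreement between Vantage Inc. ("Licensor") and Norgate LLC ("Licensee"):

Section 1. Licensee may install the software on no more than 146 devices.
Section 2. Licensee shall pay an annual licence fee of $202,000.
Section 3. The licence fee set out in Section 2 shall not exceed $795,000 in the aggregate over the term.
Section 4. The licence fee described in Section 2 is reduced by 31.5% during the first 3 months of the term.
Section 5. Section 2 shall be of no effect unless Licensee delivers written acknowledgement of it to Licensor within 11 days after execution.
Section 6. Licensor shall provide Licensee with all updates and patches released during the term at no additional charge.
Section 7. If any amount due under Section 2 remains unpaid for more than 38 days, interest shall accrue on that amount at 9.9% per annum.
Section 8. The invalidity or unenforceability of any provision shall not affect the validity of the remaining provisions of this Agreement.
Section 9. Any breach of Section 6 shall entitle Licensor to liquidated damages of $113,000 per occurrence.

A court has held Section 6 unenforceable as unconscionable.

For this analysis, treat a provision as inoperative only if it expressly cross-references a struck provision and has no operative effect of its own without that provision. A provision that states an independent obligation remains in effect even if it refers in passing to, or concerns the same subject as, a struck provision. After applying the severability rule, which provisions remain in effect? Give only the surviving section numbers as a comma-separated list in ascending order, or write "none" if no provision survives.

Section 6 is struck. Section 9 operates only by reference to Section 6, so it falls with Section 6. Section 8 is a severability clause and preserves every provision that can still be given independent effect. The provisions still in force are Section 1, Section 2, Section 3, Section 4, Section 5, Section 7, and Section 8.

1, 2, 3, 4, 5, 7, 8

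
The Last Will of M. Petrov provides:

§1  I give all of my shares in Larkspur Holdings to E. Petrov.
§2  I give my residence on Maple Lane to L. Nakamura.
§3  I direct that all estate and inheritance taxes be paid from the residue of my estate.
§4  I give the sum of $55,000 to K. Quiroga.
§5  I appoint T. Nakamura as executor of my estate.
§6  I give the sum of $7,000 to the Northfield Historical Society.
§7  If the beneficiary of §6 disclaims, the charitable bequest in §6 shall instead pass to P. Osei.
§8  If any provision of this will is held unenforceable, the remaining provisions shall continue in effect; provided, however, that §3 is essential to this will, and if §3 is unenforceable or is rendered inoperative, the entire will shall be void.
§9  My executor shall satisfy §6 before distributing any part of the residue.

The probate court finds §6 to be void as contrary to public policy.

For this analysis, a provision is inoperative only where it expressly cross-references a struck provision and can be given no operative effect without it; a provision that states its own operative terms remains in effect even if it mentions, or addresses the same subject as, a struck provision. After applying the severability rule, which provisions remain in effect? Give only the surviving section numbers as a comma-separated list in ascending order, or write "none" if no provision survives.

1, 2, 3, 4, 5, 8

§6 is struck. The only function of §7 is the alternative disposition for §6, so it cannot stand once §6 is removed. §9 merely fixes the priority direction for §6; with §6 gone it has nothing to operate on and falls away. §8 makes §3 an essential term, but §3 is unaffected, so the severability proviso in §8 preserves the remaining provisions. That leaves §1, §2, §3, §4, §5, and §8 in effect.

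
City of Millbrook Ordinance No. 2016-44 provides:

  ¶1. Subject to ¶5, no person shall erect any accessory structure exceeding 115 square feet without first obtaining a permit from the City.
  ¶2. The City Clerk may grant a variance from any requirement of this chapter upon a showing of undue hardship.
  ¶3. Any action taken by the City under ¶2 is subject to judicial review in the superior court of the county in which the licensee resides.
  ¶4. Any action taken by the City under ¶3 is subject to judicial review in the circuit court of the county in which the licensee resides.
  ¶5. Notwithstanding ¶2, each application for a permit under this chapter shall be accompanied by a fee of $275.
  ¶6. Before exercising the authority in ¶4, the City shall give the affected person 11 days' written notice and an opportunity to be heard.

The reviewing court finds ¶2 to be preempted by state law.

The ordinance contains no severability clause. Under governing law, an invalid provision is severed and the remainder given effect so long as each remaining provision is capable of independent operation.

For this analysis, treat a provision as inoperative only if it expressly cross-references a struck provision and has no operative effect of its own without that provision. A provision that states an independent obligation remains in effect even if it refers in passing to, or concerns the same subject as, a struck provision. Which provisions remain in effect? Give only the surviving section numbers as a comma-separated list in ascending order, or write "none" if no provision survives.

1, 5

¶2 is struck. ¶3 merely fixes the judicial-review right for ¶2; with ¶2 gone it has nothing to operate on and falls away. ¶4 merely fixes the judicial-review right for ¶3; with ¶3 gone it has nothing to operate on and falls away. ¶6 merely fixes the notice-and-hearing requirement for ¶4; with ¶4 gone it has nothing to operate on and falls away. Although ¶5 refers to ¶2, its operative terms do not depend on ¶2, so it remains in effect. Under the stated default rule, only provisions that cannot operate independently fall away; the rest are enforced. That leaves ¶1 and ¶5 in effect.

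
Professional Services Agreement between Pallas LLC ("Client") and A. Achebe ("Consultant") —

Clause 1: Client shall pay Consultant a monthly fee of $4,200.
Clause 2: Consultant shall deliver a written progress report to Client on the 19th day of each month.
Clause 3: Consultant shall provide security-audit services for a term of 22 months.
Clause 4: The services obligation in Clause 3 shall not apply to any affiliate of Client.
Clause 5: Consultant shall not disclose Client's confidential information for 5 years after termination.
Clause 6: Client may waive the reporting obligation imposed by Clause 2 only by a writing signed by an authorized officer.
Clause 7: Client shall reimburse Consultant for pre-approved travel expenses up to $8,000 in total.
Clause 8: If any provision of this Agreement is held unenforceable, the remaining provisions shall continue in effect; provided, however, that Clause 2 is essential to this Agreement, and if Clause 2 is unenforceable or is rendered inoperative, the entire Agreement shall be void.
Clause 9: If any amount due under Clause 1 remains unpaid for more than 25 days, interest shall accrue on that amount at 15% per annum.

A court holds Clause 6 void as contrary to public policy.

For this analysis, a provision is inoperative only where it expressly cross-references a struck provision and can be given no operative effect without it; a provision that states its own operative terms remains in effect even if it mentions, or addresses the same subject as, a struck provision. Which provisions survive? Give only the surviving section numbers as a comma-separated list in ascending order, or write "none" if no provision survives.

Clause 6 is struck. Nothing else in the Agreement is defined by reference to Clause 6. Clause 8 makes Clause 2 an essential term, but Clause 2 is unaffected, so the severability proviso in Clause 8 preserves the remaining provisions. That leaves Clause 1, Clause 2, Clause 3, Clause 4, Clause 5, Clause 7, Clause 8, and Clause 9 in effect.

1, 2, 3, 4, 5, 7, 8, 9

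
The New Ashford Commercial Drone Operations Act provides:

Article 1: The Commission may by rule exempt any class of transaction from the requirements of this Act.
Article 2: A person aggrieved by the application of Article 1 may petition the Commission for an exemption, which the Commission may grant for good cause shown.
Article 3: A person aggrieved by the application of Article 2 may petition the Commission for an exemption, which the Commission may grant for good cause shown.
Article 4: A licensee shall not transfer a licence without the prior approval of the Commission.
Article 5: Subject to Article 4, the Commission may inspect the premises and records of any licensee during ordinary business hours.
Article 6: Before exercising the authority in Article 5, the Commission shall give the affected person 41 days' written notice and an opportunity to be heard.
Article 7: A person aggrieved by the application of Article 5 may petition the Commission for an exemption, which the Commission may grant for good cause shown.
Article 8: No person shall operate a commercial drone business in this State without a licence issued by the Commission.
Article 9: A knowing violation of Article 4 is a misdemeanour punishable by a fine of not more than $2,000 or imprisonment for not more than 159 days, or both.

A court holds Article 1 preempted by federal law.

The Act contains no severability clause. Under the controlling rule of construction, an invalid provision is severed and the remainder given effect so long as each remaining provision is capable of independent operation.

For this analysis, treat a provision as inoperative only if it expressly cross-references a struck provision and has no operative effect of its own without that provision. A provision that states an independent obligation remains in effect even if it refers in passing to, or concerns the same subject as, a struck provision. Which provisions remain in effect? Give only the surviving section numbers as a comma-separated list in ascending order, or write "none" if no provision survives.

Article 1 is struck. The only function of Article 2 is the exemption procedure for Article 1, so it cannot stand once Article 1 is removed. Article 3 operates only by reference to Article 2, so it falls with Article 2. Under the stated default rule, only provisions that cannot operate independently fall away; the rest are enforced. That leaves Article 4, Article 5, Article 6, Article 7, Article 8, and Article 9 in effect.

4, 5, 6, 7, 8, 9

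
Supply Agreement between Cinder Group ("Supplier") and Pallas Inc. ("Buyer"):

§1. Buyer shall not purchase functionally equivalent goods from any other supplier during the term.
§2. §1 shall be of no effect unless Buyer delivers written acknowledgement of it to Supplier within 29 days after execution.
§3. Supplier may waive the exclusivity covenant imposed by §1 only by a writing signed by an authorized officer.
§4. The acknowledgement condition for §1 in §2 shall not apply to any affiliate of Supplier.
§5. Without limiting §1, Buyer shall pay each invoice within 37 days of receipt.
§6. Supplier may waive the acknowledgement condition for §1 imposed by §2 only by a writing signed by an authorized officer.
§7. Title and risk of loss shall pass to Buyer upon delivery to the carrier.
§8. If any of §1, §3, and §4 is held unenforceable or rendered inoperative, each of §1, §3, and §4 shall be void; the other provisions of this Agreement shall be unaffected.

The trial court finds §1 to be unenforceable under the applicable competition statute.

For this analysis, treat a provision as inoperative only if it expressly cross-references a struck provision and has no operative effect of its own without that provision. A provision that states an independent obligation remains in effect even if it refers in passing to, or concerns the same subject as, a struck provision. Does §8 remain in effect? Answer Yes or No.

§1 is struck. §2 has no operative effect of its own apart from §1 and is therefore inoperative. §3 operates only by reference to §1, so it falls with §1. §4 operates only by reference to §2, so it falls with §2. §6 operates only by reference to §2, so it falls with §2. §5 mentions §1 but its own obligation stands independently of §1, so §5 is not affected. §8 declares §1, §3, and §4 mutually dependent; since one of them has fallen, all of them are of no effect. The remainder continues in force under §8. The provisions still in force are §5, §7, and §8. §8 is among the surviving provisions, so the answer is yes.

Yes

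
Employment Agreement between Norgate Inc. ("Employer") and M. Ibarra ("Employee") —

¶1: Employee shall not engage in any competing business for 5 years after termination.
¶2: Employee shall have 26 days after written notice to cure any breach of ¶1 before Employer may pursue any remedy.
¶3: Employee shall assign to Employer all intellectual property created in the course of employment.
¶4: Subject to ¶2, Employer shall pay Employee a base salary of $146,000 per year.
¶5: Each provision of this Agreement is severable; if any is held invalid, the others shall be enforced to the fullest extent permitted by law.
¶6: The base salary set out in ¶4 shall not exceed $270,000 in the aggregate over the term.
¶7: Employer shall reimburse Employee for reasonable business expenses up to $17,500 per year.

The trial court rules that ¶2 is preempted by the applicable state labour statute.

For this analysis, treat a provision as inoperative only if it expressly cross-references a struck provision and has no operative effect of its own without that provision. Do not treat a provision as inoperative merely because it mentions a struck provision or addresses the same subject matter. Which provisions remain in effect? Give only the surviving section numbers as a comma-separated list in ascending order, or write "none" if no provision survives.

1, 3, 4, 5, 6, 7

¶2 is struck. Although ¶4 refers to ¶2, its operative terms do not depend on ¶2, so it remains in effect. Nothing else in the Agreement is defined by reference to ¶2. ¶5 is a severability clause and preserves every provision that can still be given independent effect. ¶1, ¶3, ¶4, ¶5, ¶6, and ¶7 remain in effect.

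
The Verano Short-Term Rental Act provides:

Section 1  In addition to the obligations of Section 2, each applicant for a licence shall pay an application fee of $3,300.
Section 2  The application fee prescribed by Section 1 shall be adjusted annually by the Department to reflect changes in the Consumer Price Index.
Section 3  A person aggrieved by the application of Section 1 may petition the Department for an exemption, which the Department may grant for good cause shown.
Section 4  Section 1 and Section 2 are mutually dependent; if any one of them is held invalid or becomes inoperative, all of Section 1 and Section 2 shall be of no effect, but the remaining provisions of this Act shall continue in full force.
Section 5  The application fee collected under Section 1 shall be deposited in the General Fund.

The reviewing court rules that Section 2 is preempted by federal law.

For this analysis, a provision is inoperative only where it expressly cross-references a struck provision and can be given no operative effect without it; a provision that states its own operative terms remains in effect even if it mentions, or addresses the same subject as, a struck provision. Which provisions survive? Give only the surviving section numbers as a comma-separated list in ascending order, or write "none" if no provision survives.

4

Section 2 is struck. Nothing else in the Act is defined by reference to Section 2. Section 4 declares Section 1 and Section 2 mutually dependent; since one of them has fallen, all of them are of no effect. That brings down Section 1 as well. Section 3 and Section 5 in turn depend solely on a provision now struck and likewise fall. The remainder continues in force under Section 4. Only Section 4 remains in effect.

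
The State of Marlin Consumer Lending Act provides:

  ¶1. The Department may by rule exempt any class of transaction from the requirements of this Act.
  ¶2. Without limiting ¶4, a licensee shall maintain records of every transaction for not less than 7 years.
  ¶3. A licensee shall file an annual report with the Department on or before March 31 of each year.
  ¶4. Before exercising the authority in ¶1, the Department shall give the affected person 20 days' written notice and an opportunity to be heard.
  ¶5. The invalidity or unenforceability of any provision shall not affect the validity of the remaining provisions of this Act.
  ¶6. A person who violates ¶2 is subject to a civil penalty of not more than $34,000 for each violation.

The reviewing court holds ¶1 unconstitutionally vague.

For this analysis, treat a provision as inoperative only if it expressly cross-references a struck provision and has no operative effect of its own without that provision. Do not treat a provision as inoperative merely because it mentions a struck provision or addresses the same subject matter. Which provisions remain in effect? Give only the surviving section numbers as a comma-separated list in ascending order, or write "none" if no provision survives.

¶1 is struck. ¶4 has no operative effect of its own apart from ¶1 and is therefore inoperative. ¶2 mentions ¶4 but its own obligation stands independently of ¶4, so ¶2 is not affected. ¶5 is a severability clause and preserves every provision that can still be given independent effect. ¶2, ¶3, ¶5, and ¶6 remain in effect.

2, 3, 5, 6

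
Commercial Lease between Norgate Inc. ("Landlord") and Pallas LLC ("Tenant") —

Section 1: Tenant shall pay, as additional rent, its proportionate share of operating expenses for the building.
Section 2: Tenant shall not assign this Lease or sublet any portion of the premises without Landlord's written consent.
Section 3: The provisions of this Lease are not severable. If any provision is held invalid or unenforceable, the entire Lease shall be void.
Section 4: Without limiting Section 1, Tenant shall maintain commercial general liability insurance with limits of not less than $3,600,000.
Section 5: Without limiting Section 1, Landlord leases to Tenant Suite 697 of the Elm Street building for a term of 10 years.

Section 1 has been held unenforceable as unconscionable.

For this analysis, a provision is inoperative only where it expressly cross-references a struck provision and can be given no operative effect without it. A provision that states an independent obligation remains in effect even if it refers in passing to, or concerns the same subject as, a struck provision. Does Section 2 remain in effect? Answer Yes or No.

No

Section 1 is struck. Nothing else in the Lease is defined by reference to Section 1. Section 3 provides that the Lease is not severable, so the invalidity of any one provision voids the entire Lease. No provision of the Lease survives. Section 2 is among the inoperative provisions, so the answer is no.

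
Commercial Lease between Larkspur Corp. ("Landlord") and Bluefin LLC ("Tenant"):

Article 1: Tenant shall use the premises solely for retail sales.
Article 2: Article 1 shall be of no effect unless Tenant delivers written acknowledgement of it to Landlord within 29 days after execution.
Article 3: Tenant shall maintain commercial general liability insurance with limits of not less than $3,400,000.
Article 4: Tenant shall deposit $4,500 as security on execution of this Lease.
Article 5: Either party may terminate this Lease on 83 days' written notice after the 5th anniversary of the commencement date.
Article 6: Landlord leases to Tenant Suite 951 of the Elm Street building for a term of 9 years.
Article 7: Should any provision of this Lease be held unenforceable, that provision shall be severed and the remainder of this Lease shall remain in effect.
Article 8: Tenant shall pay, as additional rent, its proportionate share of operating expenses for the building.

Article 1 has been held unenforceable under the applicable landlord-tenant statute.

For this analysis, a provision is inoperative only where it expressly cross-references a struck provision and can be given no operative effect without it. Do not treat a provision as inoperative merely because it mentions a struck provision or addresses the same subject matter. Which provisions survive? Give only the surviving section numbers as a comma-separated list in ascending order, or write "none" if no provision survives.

3, 4, 5, 6, 7, 8

Article 1 is struck. Article 2 operates only by reference to Article 1, so it falls with Article 1. Under the severability clause in Article 7, the remaining provisions continue in force. That leaves Article 3, Article 4, Article 5, Article 6, Article 7, and Article 8 in effect.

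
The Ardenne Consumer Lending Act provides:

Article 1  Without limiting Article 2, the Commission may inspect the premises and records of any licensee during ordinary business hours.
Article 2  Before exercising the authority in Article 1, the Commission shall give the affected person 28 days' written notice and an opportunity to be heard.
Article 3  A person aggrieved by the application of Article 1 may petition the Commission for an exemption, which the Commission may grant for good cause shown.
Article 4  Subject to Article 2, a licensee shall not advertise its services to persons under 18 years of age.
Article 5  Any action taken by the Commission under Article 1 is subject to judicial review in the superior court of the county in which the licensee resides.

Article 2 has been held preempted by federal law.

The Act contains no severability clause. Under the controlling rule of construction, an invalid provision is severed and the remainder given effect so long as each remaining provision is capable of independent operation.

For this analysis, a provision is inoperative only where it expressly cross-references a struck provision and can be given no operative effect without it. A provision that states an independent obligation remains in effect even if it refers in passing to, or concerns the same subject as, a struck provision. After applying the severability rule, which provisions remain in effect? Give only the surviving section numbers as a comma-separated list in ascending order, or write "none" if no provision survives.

Article 2 is struck. Although Article 1 refers to Article 2, its operative terms do not depend on Article 2, so it remains in effect. Although Article 4 refers to Article 2, its operative terms do not depend on Article 2, so it remains in effect. Nothing else in the Act is defined by reference to Article 2. With no severability clause, the stated default rule severs what cannot stand and enforces each remaining provision that can operate on its own. That leaves Article 1, Article 3, Article 4, and Article 5 in effect.

1, 3, 4, 5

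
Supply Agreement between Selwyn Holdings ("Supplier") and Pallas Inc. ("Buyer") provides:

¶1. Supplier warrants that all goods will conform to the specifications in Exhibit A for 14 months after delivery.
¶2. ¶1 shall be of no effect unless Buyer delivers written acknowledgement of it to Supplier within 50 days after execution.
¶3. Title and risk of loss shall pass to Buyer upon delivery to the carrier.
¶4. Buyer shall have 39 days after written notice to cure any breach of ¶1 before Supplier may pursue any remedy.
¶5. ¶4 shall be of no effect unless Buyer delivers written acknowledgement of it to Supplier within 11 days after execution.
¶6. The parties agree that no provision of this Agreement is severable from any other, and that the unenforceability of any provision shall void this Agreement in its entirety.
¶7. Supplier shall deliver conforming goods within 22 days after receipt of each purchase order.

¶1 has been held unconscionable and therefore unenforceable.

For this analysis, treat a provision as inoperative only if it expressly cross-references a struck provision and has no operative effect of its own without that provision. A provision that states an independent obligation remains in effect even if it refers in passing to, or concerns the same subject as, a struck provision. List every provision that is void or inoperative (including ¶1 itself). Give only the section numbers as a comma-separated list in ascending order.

1, 2, 3, 4, 5, 6, 7

¶1 is struck. The only function of ¶2 is the acknowledgement condition for ¶1, so it cannot stand once ¶1 is removed. The only function of ¶4 is the cure period for breach of ¶1, so it cannot stand once ¶1 is removed. ¶5 merely fixes the acknowledgement condition for ¶4; with ¶4 gone it has nothing to operate on and falls away. ¶6 provides that the Agreement is not severable, so the invalidity of any one provision voids the entire Agreement. No provision of the Agreement survives.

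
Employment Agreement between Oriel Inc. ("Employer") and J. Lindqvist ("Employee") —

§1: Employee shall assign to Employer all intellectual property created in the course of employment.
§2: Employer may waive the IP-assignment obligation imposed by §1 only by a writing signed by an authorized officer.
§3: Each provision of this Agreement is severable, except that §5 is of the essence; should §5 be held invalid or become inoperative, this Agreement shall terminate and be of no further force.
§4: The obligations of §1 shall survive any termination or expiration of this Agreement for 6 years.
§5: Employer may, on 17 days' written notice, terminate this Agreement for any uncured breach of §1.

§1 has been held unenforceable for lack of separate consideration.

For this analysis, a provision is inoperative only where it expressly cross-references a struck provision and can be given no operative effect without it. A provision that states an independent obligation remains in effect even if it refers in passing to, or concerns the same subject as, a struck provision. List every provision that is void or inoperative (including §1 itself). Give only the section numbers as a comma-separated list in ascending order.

1, 2, 3, 4, 5

§1 is struck. §2 has no operative effect of its own apart from §1 and is therefore inoperative. §4 merely fixes the survival period for §1; with §1 gone it has nothing to operate on and falls away. §5 operates only by reference to §1, so it falls with §1. §3 makes §5 an essential term, and §5 has been rendered inoperative by the cascade; under §3, the entire Agreement is therefore void. No provision of the Agreement survives.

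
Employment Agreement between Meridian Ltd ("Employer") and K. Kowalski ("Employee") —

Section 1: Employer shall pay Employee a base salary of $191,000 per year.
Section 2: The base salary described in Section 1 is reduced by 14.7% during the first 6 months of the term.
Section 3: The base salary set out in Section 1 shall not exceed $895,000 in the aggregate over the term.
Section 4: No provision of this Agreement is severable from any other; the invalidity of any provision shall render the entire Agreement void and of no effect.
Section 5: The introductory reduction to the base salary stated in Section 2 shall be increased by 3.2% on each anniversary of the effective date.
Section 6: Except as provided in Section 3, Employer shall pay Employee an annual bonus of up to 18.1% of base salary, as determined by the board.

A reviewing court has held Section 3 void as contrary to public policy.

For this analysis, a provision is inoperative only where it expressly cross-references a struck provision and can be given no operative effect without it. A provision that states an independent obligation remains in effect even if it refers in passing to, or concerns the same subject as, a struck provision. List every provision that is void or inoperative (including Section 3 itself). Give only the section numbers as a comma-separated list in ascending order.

Section 3 is struck. Nothing else in the Agreement is defined by reference to Section 3. Section 4 provides that the Agreement is not severable, so the invalidity of any one provision voids the entire Agreement. No provision of the Agreement survives.

1, 2, 3, 4, 5, 6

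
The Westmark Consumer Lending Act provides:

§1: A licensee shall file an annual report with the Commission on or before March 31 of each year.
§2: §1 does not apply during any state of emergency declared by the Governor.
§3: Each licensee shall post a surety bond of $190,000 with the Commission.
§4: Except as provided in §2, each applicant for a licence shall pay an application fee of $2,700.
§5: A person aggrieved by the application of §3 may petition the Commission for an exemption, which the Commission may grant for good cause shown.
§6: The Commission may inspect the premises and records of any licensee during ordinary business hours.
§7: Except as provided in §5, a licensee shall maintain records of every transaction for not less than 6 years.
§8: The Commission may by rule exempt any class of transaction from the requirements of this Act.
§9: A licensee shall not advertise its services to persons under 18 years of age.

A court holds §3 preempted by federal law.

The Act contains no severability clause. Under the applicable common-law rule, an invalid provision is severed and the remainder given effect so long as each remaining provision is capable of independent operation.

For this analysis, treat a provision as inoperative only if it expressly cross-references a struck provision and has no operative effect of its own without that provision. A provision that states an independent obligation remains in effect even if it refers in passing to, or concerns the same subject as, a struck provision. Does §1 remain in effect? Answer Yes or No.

Yes

§3 is struck. §5 has no operative effect of its own apart from §3 and is therefore inoperative. Although §7 refers to §5, its operative terms do not depend on §5, so it remains in effect. With no severability clause, the stated default rule severs what cannot stand and enforces each remaining provision that can operate on its own. The provisions still in force are §1, §2, §4, §6, §7, §8, and §9. §1 is among the surviving provisions, so the answer is yes.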